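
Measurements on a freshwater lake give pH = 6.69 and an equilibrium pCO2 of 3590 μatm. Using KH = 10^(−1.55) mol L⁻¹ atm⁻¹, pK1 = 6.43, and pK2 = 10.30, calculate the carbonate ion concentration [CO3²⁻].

[CO2*] = KH · pCO2 = 10^(−1.55) × 3590×10^-6 = 1.012×10^-4 mol/L
α₀ = 1/(1 + K1/[H⁺] + K1K2/[H⁺]²) = 1/(1 + 10^+0.26 + 10^-3.35) = 0.3546
DIC = [CO2*]/α₀ = 1.012×10^-4 / 0.3546 = 0.2853 mmol/L
[CO3²⁻] = α₂·DIC; α₂ = 0.0001584, so [CO3²⁻] = 0.0001584 × 0.2853 = 4.52×10^-5 mmol/L = 0.0452 μmol/L

[CO3²⁻] = 0.0452 μmol/L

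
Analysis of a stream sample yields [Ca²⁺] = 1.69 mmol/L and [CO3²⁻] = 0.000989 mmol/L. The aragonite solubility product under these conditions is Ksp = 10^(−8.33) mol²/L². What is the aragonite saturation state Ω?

Ω = 0.357

Ksp = 10^(−8.33) = 4.677×10^-9
Ω = [Ca²⁺][CO3²⁻]/Ksp = (1.69×10^-3)(0.000989×10^-3) / 4.677×10^-9 = 0.357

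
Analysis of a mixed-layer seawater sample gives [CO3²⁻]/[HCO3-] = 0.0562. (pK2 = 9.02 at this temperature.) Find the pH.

pH = 7.77

From K2 = [H⁺][CO3²⁻]/[HCO3-]:  pH = pK2 + log₁₀([CO3²⁻]/[HCO3-])
log₁₀(0.0562) = -1.250
pH = 9.02 + (-1.250) = 7.77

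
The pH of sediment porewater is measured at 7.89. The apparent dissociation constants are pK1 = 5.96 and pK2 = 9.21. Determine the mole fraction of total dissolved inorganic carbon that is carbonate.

α₂ = 1 / (1 + [H⁺]/K2 + [H⁺]²/(K1K2)) = 1 / (1 + 10^+1.32 + 10^-0.61)
   = 1 / (1 + 20.893 + 0.24547) = 1/22.138 = 0.04517

α₂ = 0.0452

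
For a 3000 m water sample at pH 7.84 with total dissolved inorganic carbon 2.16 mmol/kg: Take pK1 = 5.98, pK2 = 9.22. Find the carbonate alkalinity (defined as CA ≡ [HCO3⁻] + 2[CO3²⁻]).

CA = 2.22 mmol/kg

CA = [HCO3⁻] + 2[CO3²⁻] = (α₁ + 2α₂)·DIC
At pH 7.84: [H⁺]/K1 = 10^-1.86 = 0.013804, K2/[H⁺] = 10^-1.38 = 0.041687
α₁ = 1/(1 + 0.013804 + 0.041687) = 1/1.0555 = 0.9474; α₂ = α₁·K2/[H⁺] = 0.03950
α₁ + 2α₂ = 1.0264
CA = 1.0264 × 2.16 = 2.22 mmol/kg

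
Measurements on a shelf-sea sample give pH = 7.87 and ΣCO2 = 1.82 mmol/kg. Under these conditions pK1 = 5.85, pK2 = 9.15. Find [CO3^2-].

α₂ = 1 / (1 + [H⁺]/K2 + [H⁺]²/(K1K2)) = 1 / (1 + 10^+1.28 + 10^-0.74)
   = 1 / (1 + 19.055 + 0.18197) = 1/20.237 = 0.04942
[CO3²⁻] = α₂ × DIC = 0.04942 × 1.82 = 0.0899 mmol/kg

[CO3²⁻] = 0.0899 mmol/kg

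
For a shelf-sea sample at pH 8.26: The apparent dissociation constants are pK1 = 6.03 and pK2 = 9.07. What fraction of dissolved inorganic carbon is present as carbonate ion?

α₂ = 1 / (1 + [H⁺]/K2 + [H⁺]²/(K1K2)) = 1 / (1 + 10^+0.81 + 10^-1.42)
   = 1 / (1 + 6.4565 + 0.038019) = 1/7.4946 = 0.1334

α₂ = 0.133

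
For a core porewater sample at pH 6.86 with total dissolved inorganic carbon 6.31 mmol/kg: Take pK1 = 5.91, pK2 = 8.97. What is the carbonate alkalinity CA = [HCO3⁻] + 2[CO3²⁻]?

CA = [HCO3⁻] + 2[CO3²⁻] = (α₁ + 2α₂)·DIC
At pH 6.86: [H⁺]/K1 = 10^-0.95 = 0.11220, K2/[H⁺] = 10^-2.11 = 0.0077625
α₁ = 1/(1 + 0.11220 + 0.0077625) = 1/1.1200 = 0.8929; α₂ = α₁·K2/[H⁺] = 0.006931
α₁ + 2α₂ = 0.9067
CA = 0.9067 × 6.31 = 5.72 mmol/kg

CA = 5.72 mmol/kg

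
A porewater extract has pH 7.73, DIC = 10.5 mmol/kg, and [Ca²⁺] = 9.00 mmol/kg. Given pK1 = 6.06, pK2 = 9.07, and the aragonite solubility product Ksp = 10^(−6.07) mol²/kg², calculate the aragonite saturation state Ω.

Ω = 4.76

α₂ = 1 / (1 + [H⁺]/K2 + [H⁺]²/(K1K2)) = 1 / (1 + 10^+1.34 + 10^-0.33)
   = 1 / (1 + 21.878 + 0.46774) = 1/23.345 = 0.04284
[CO3²⁻] = α₂ × DIC = 0.04284 × 10.5 = 0.4498 mmol/kg
Ksp = 10^(−6.07) = 8.511×10^-7
Ω = [Ca²⁺][CO3²⁻]/Ksp = (9.00×10^-3)(4.498×10^-4) / 8.511×10^-7 = 4.76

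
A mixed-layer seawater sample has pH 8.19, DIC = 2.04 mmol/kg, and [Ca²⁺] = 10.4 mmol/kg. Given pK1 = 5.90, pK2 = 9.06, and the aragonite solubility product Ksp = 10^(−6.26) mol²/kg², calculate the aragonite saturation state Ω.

Ω = 4.57

α₂ = 1 / (1 + [H⁺]/K2 + [H⁺]²/(K1K2)) = 1 / (1 + 10^+0.87 + 10^-1.42)
   = 1 / (1 + 7.4131 + 0.038019) = 1/8.4511 = 0.1183
[CO3²⁻] = α₂ × DIC = 0.1183 × 2.04 = 0.2414 mmol/kg
Ksp = 10^(−6.26) = 5.495×10^-7
Ω = [Ca²⁺][CO3²⁻]/Ksp = (10.4×10^-3)(2.414×10^-4) / 5.495×10^-7 = 4.57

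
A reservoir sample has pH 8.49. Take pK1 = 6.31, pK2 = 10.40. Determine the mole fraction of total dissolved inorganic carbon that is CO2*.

α₀ = 1 / (1 + K1/[H⁺] + K1K2/[H⁺]²) = 1 / (1 + 10^+2.18 + 10^+0.27)
   = 1 / (1 + 151.36 + 1.8621) = 1/154.22 = 0.006484

α₀ = 0.00648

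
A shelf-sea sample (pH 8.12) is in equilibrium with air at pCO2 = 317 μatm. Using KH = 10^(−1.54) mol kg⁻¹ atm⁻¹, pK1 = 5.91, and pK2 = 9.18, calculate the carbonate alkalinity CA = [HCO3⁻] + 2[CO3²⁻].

CA = 1.74 mmol/kg

[CO2*] = KH · pCO2 = 10^(−1.54) × 317×10^-6 = 9.142×10^-6 mol/kg
α₀ = 1/(1 + K1/[H⁺] + K1K2/[H⁺]²) = 1/(1 + 10^+2.21 + 10^+1.15) = 0.005640
DIC = [CO2*]/α₀ = 9.142×10^-6 / 0.005640 = 1.621 mmol/kg
CA = (α₁ + 2α₂)·DIC = (0.9147 + 2×0.07967) × 1.621 = 1.74 mmol/kg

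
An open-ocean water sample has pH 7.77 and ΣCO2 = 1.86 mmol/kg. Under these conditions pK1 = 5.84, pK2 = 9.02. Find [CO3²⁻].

[CO3²⁻] = 0.0979 mmol/kg

α₂ = 1 / (1 + [H⁺]/K2 + [H⁺]²/(K1K2)) = 1 / (1 + 10^+1.25 + 10^-0.68)
   = 1 / (1 + 17.783 + 0.20893) = 1/18.992 = 0.05265
[CO3²⁻] = α₂ × DIC = 0.05265 × 1.86 = 0.0979 mmol/kg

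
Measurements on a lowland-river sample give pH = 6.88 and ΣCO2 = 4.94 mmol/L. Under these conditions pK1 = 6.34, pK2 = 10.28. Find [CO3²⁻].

[CO3²⁻] = 1.53 μmol/L

α₂ = 1 / (1 + [H⁺]/K2 + [H⁺]²/(K1K2)) = 1 / (1 + 10^+3.40 + 10^+2.86)
   = 1 / (1 + 2511.9 + 724.44) = 1/3237.3 = 0.0003089
[CO3²⁻] = α₂ × DIC = 0.0003089 × 4.94 = 0.00153 mmol/L = 1.53 μmol/L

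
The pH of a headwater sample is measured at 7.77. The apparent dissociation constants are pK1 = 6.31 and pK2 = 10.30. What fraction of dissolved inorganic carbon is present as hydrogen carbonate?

α₁ = 1 / (1 + [H⁺]/K1 + K2/[H⁺]) = 1 / (1 + 10^-1.46 + 10^-2.53)
   = 1 / (1 + 0.034674 + 0.0029512) = 1/1.0376 = 0.9637

α₁ = 0.964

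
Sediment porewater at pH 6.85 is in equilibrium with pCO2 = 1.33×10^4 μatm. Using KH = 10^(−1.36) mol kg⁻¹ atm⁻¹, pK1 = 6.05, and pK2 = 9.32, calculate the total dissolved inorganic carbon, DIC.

[CO2*] = KH · pCO2 = 10^(−1.36) × 1.33×10^4×10^-6 = 5.806×10^-4 mol/kg
α₀ = 1/(1 + K1/[H⁺] + K1K2/[H⁺]²) = 1/(1 + 10^+0.80 + 10^-1.67) = 0.1364
DIC = [CO2*]/α₀ = 5.806×10^-4 / 0.1364 = 4.26 mmol/kg

DIC = 4.26 mmol/kg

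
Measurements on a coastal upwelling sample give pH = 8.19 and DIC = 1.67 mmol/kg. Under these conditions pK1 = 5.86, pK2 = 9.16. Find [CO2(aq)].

α₀ = 1 / (1 + K1/[H⁺] + K1K2/[H⁺]²) = 1 / (1 + 10^+2.33 + 10^+1.36)
   = 1 / (1 + 213.80 + 22.909) = 1/237.70 = 0.004207
[CO2*] = α₀ × DIC = 0.004207 × 1.67 = 0.00703 mmol/kg = 7.03 μmol/kg

[CO2*] = 7.03 μmol/kg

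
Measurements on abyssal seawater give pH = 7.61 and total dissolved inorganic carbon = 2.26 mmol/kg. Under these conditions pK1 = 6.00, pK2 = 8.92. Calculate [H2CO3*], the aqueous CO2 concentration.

α₀ = 1 / (1 + K1/[H⁺] + K1K2/[H⁺]²) = 1 / (1 + 10^+1.61 + 10^+0.30)
   = 1 / (1 + 40.738 + 1.9953) = 1/43.733 = 0.02287
[CO2*] = α₀ × DIC = 0.02287 × 2.26 = 0.0517 mmol/kg

[CO2*] = 0.0517 mmol/kg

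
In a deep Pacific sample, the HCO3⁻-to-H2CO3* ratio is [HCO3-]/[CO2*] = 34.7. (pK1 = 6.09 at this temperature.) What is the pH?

pH = 7.63

From K1 = [H⁺][HCO3-]/[CO2*]:  pH = pK1 + log₁₀([HCO3-]/[CO2*])
log₁₀(34.7) = +1.540
pH = 6.09 + (+1.540) = 7.63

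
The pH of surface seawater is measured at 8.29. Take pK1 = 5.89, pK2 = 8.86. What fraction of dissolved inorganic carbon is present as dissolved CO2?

α₀ = 0.00313

α₀ = 1 / (1 + K1/[H⁺] + K1K2/[H⁺]²) = 1 / (1 + 10^+2.40 + 10^+1.83)
   = 1 / (1 + 251.19 + 67.608) = 1/319.80 = 0.003127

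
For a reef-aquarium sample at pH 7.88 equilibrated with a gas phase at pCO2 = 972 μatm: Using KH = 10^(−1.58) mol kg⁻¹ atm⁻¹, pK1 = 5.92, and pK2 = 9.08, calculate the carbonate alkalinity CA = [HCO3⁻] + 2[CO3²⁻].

[CO2*] = KH · pCO2 = 10^(−1.58) × 972×10^-6 = 2.557×10^-5 mol/kg
α₀ = 1/(1 + K1/[H⁺] + K1K2/[H⁺]²) = 1/(1 + 10^+1.96 + 10^+0.76) = 0.01021
DIC = [CO2*]/α₀ = 2.557×10^-5 / 0.01021 = 2.504 mmol/kg
CA = (α₁ + 2α₂)·DIC = (0.9310 + 2×0.05875) × 2.504 = 2.63 mmol/kg

CA = 2.63 mmol/kg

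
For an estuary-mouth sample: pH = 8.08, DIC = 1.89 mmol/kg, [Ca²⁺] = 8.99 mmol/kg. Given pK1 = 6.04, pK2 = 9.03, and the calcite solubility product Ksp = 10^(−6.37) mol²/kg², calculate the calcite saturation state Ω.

Ω = 3.99

α₂ = 1 / (1 + [H⁺]/K2 + [H⁺]²/(K1K2)) = 1 / (1 + 10^+0.95 + 10^-1.09)
   = 1 / (1 + 8.9125 + 0.081283) = 1/9.9938 = 0.1001
[CO3²⁻] = α₂ × DIC = 0.1001 × 1.89 = 0.1891 mmol/kg
Ksp = 10^(−6.37) = 4.266×10^-7
Ω = [Ca²⁺][CO3²⁻]/Ksp = (8.99×10^-3)(1.891×10^-4) / 4.266×10^-7 = 3.99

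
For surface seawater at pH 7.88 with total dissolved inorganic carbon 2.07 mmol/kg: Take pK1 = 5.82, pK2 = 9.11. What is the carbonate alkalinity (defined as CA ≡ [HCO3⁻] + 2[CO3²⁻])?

CA = [HCO3⁻] + 2[CO3²⁻] = (α₁ + 2α₂)·DIC
At pH 7.88: [H⁺]/K1 = 10^-2.06 = 0.0087096, K2/[H⁺] = 10^-1.23 = 0.058884
α₁ = 1/(1 + 0.0087096 + 0.058884) = 1/1.0676 = 0.9367; α₂ = α₁·K2/[H⁺] = 0.05516
α₁ + 2α₂ = 1.0470
CA = 1.0470 × 2.07 = 2.17 mmol/kg

CA = 2.17 mmol/kg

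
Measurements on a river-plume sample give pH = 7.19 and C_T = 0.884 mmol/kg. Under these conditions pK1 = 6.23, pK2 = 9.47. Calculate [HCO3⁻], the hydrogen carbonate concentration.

α₁ = 1 / (1 + [H⁺]/K1 + K2/[H⁺]) = 1 / (1 + 10^-0.96 + 10^-2.28)
   = 1 / (1 + 0.10965 + 0.0052481) = 1/1.1149 = 0.8969
[HCO3⁻] = α₁ × DIC = 0.8969 × 0.884 = 0.793 mmol/kg

[HCO3⁻] = 0.793 mmol/kg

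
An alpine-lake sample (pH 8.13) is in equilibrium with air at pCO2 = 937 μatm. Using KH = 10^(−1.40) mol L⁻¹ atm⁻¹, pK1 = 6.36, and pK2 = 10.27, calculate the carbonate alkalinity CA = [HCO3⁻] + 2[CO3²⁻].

[CO2*] = KH · pCO2 = 10^(−1.40) × 937×10^-6 = 3.730×10^-5 mol/L
α₀ = 1/(1 + K1/[H⁺] + K1K2/[H⁺]²) = 1/(1 + 10^+1.77 + 10^-0.37) = 0.01658
DIC = [CO2*]/α₀ = 3.730×10^-5 / 0.01658 = 2.250 mmol/L
CA = (α₁ + 2α₂)·DIC = (0.9763 + 2×0.007073) × 2.250 = 2.23 mmol/L

CA = 2.23 mmol/L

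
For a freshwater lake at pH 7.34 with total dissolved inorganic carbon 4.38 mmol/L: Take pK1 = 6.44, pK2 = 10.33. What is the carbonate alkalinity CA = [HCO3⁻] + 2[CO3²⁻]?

CA = 3.89 mmol/L

CA = [HCO3⁻] + 2[CO3²⁻] = (α₁ + 2α₂)·DIC
At pH 7.34: [H⁺]/K1 = 10^-0.90 = 0.12589, K2/[H⁺] = 10^-2.99 = 0.0010233
α₁ = 1/(1 + 0.12589 + 0.0010233) = 1/1.1269 = 0.8874; α₂ = α₁·K2/[H⁺] = 0.0009080
α₁ + 2α₂ = 0.8892
CA = 0.8892 × 4.38 = 3.89 mmol/L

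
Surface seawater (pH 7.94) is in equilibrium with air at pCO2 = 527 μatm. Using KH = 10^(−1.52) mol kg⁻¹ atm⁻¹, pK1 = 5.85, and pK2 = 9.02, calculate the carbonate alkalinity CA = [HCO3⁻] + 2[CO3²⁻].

[CO2*] = KH · pCO2 = 10^(−1.52) × 527×10^-6 = 1.592×10^-5 mol/kg
α₀ = 1/(1 + K1/[H⁺] + K1K2/[H⁺]²) = 1/(1 + 10^+2.09 + 10^+1.01) = 0.007448
DIC = [CO2*]/α₀ = 1.592×10^-5 / 0.007448 = 2.137 mmol/kg
CA = (α₁ + 2α₂)·DIC = (0.9163 + 2×0.07622) × 2.137 = 2.28 mmol/kg

CA = 2.28 mmol/kg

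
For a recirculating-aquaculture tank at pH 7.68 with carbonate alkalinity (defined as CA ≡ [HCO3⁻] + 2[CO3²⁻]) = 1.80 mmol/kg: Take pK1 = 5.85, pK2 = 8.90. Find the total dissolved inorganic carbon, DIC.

CA = [HCO3⁻] + 2[CO3²⁻] = (α₁ + 2α₂)·DIC
At pH 7.68: [H⁺]/K1 = 10^-1.83 = 0.014791, K2/[H⁺] = 10^-1.22 = 0.060256
α₁ = 1/(1 + 0.014791 + 0.060256) = 1/1.0750 = 0.9302; α₂ = α₁·K2/[H⁺] = 0.05605
α₁ + 2α₂ = 1.0423
DIC = CA / (α₁ + 2α₂) = 1.80 / 1.0423 = 1.73 mmol/kg

DIC = 1.73 mmol/kg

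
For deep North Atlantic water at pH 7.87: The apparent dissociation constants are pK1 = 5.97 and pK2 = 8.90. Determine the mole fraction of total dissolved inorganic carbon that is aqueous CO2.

α₀ = 1 / (1 + K1/[H⁺] + K1K2/[H⁺]²) = 1 / (1 + 10^+1.90 + 10^+0.87)
   = 1 / (1 + 79.433 + 7.4131) = 1/87.846 = 0.01138

α₀ = 0.0114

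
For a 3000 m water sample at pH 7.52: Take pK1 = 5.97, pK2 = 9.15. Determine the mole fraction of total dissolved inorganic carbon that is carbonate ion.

α₂ = 0.0223

α₂ = 1 / (1 + [H⁺]/K2 + [H⁺]²/(K1K2)) = 1 / (1 + 10^+1.63 + 10^+0.08)
   = 1 / (1 + 42.658 + 1.2023) = 1/44.860 = 0.02229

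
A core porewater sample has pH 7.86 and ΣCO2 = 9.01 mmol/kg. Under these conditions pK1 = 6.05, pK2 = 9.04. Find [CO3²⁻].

α₂ = 1 / (1 + [H⁺]/K2 + [H⁺]²/(K1K2)) = 1 / (1 + 10^+1.18 + 10^-0.63)
   = 1 / (1 + 15.136 + 0.23442) = 1/16.370 = 0.06109
[CO3²⁻] = α₂ × DIC = 0.06109 × 9.01 = 0.550 mmol/kg

[CO3²⁻] = 0.550 mmol/kg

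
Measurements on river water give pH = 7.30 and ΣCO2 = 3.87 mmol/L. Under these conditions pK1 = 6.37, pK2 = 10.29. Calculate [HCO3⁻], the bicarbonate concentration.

[HCO3⁻] = 3.46 mmol/L

α₁ = 1 / (1 + [H⁺]/K1 + K2/[H⁺]) = 1 / (1 + 10^-0.93 + 10^-2.99)
   = 1 / (1 + 0.11749 + 0.0010233) = 1/1.1185 = 0.8940
[HCO3⁻] = α₁ × DIC = 0.8940 × 3.87 = 3.46 mmol/L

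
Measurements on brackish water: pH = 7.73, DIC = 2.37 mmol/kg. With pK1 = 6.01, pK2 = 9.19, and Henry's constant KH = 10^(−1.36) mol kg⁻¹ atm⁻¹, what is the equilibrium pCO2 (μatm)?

pCO2 = 982 μatm

α₀ = 1 / (1 + K1/[H⁺] + K1K2/[H⁺]²) = 1 / (1 + 10^+1.72 + 10^+0.26)
   = 1 / (1 + 52.481 + 1.8197) = 1/55.300 = 0.01808
[CO2*] = α₀ × DIC = 0.01808 × 2.37 = 0.04286 mmol/kg
pCO2 = [CO2*]/KH = 4.286×10^-5 / 4.365×10^-2 = 982 μatm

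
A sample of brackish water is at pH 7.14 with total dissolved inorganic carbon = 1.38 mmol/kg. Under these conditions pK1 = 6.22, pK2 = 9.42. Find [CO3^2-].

[CO3²⁻] = 6.43 μmol/kg

α₂ = 1 / (1 + [H⁺]/K2 + [H⁺]²/(K1K2)) = 1 / (1 + 10^+2.28 + 10^+1.36)
   = 1 / (1 + 190.55 + 22.909) = 1/214.45 = 0.004663
[CO3²⁻] = α₂ × DIC = 0.004663 × 1.38 = 0.00643 mmol/kg = 6.43 μmol/kg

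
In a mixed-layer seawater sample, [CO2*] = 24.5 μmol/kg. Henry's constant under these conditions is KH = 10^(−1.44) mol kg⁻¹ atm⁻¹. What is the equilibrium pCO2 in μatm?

pCO2 = 675 μatm

KH = 10^(−1.44) = 3.631×10^-2 mol kg⁻¹ atm⁻¹
pCO2 = [CO2*]/KH = 24.5×10^-6 / 3.631×10^-2 = 6.75×10^-4 atm = 675 μatm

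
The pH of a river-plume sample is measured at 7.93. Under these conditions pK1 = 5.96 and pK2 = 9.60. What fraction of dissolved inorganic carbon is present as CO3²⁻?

α₂ = 0.0207

α₂ = 1 / (1 + [H⁺]/K2 + [H⁺]²/(K1K2)) = 1 / (1 + 10^+1.67 + 10^-0.30)
   = 1 / (1 + 46.774 + 0.50119) = 1/48.275 = 0.02071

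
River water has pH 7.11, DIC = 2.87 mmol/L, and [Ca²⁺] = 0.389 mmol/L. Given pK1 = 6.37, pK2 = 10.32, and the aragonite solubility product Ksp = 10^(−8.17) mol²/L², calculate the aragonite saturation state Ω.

Ω = 0.0861

α₂ = 1 / (1 + [H⁺]/K2 + [H⁺]²/(K1K2)) = 1 / (1 + 10^+3.21 + 10^+2.47)
   = 1 / (1 + 1621.8 + 295.12) = 1/1917.9 = 0.0005214
[CO3²⁻] = α₂ × DIC = 0.0005214 × 2.87 = 0.001496 mmol/L = 1.496 μmol/L
Ksp = 10^(−8.17) = 6.761×10^-9
Ω = [Ca²⁺][CO3²⁻]/Ksp = (0.389×10^-3)(1.496×10^-6) / 6.761×10^-9 = 0.0861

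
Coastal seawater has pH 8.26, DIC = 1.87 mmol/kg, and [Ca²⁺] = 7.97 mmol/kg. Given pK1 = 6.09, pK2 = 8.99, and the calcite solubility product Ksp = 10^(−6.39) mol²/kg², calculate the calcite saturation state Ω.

Ω = 5.71

α₂ = 1 / (1 + [H⁺]/K2 + [H⁺]²/(K1K2)) = 1 / (1 + 10^+0.73 + 10^-1.44)
   = 1 / (1 + 5.3703 + 0.036308) = 1/6.4066 = 0.1561
[CO3²⁻] = α₂ × DIC = 0.1561 × 1.87 = 0.2919 mmol/kg
Ksp = 10^(−6.39) = 4.074×10^-7
Ω = [Ca²⁺][CO3²⁻]/Ksp = (7.97×10^-3)(2.919×10^-4) / 4.074×10^-7 = 5.71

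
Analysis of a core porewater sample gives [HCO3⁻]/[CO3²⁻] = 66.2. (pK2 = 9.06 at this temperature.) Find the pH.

From K2 = [H⁺][CO3²⁻]/[HCO3⁻]:  pH = pK2 − log₁₀([HCO3⁻]/[CO3²⁻])
log₁₀(66.2) = +1.821
pH = 9.06 − (+1.821) = 7.24

pH = 7.24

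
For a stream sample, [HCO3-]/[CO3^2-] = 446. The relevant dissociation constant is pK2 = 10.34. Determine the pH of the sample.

From K2 = [H⁺][CO3^2-]/[HCO3-]:  pH = pK2 − log₁₀([HCO3-]/[CO3^2-])
log₁₀(446) = +2.649
pH = 10.34 − (+2.649) = 7.69

pH = 7.69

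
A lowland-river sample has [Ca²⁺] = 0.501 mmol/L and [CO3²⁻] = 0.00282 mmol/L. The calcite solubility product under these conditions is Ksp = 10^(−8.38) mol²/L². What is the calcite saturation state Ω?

Ksp = 10^(−8.38) = 4.169×10^-9
Ω = [Ca²⁺][CO3²⁻]/Ksp = (0.501×10^-3)(0.00282×10^-3) / 4.169×10^-9 = 0.339

Ω = 0.339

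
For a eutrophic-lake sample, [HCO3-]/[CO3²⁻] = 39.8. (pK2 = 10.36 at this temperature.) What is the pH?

From K2 = [H⁺][CO3²⁻]/[HCO3-]:  pH = pK2 − log₁₀([HCO3-]/[CO3²⁻])
log₁₀(39.8) = +1.600
pH = 10.36 − (+1.600) = 8.76

pH = 8.76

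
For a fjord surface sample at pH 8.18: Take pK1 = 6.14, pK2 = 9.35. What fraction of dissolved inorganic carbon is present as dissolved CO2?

α₀ = 1 / (1 + K1/[H⁺] + K1K2/[H⁺]²) = 1 / (1 + 10^+2.04 + 10^+0.87)
   = 1 / (1 + 109.65 + 7.4131) = 1/118.06 = 0.008470

α₀ = 0.00847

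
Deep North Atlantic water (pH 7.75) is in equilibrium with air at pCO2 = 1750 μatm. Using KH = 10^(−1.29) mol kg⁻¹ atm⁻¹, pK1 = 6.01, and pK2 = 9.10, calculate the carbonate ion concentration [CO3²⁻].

[CO3²⁻] = 0.220 mmol/kg

[CO2*] = KH · pCO2 = 10^(−1.29) × 1750×10^-6 = 8.975×10^-5 mol/kg
α₀ = 1/(1 + K1/[H⁺] + K1K2/[H⁺]²) = 1/(1 + 10^+1.74 + 10^+0.39) = 0.01712
DIC = [CO2*]/α₀ = 8.975×10^-5 / 0.01712 = 5.242 mmol/kg
[CO3²⁻] = α₂·DIC; α₂ = 0.04203, so [CO3²⁻] = 0.04203 × 5.242 = 0.220 mmol/kg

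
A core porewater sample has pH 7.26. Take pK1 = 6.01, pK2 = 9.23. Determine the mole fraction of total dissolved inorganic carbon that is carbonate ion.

α₂ = 0.0100

α₂ = 1 / (1 + [H⁺]/K2 + [H⁺]²/(K1K2)) = 1 / (1 + 10^+1.97 + 10^+0.72)
   = 1 / (1 + 93.325 + 5.2481) = 1/99.574 = 0.01004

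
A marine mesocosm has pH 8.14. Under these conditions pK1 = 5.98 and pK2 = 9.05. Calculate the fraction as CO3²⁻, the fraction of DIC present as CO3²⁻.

α₂ = 0.109

α₂ = 1 / (1 + [H⁺]/K2 + [H⁺]²/(K1K2)) = 1 / (1 + 10^+0.91 + 10^-1.25)
   = 1 / (1 + 8.1283 + 0.056234) = 1/9.1845 = 0.1089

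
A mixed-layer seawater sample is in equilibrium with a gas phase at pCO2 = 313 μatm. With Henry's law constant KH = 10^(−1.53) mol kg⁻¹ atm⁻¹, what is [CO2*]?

KH = 10^(−1.53) = 2.951×10^-2 mol kg⁻¹ atm⁻¹
[CO2*] = KH · pCO2 = 2.951×10^-2 × 313×10^-6 atm = 9.24×10^-6 mol/kg

[CO2*] = 9.24 μmol/kg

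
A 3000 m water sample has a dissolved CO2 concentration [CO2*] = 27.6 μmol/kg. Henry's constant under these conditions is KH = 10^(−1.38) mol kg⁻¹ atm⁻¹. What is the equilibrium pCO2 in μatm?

pCO2 = 662 μatm

KH = 10^(−1.38) = 4.169×10^-2 mol kg⁻¹ atm⁻¹
pCO2 = [CO2*]/KH = 27.6×10^-6 / 4.169×10^-2 = 6.62×10^-4 atm = 662 μatm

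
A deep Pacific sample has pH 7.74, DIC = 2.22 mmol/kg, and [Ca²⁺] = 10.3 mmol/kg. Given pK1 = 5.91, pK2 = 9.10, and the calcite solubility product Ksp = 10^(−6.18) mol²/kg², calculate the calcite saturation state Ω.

Ω = 1.43

α₂ = 1 / (1 + [H⁺]/K2 + [H⁺]²/(K1K2)) = 1 / (1 + 10^+1.36 + 10^-0.47)
   = 1 / (1 + 22.909 + 0.33884) = 1/24.248 = 0.04124
[CO3²⁻] = α₂ × DIC = 0.04124 × 2.22 = 0.09156 mmol/kg
Ksp = 10^(−6.18) = 6.607×10^-7
Ω = [Ca²⁺][CO3²⁻]/Ksp = (10.3×10^-3)(9.156×10^-5) / 6.607×10^-7 = 1.43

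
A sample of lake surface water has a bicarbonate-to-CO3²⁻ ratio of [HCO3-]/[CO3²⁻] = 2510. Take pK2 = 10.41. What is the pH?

From K2 = [H⁺][CO3²⁻]/[HCO3-]:  pH = pK2 − log₁₀([HCO3-]/[CO3²⁻])
log₁₀(2510) = +3.400
pH = 10.41 − (+3.400) = 7.01

pH = 7.01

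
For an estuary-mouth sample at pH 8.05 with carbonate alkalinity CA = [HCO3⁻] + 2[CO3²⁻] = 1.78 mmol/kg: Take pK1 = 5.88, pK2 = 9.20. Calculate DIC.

DIC = 1.68 mmol/kg

CA = [HCO3⁻] + 2[CO3²⁻] = (α₁ + 2α₂)·DIC
At pH 8.05: [H⁺]/K1 = 10^-2.17 = 0.0067608, K2/[H⁺] = 10^-1.15 = 0.070795
α₁ = 1/(1 + 0.0067608 + 0.070795) = 1/1.0776 = 0.9280; α₂ = α₁·K2/[H⁺] = 0.06570
α₁ + 2α₂ = 1.0594
DIC = CA / (α₁ + 2α₂) = 1.78 / 1.0594 = 1.68 mmol/kg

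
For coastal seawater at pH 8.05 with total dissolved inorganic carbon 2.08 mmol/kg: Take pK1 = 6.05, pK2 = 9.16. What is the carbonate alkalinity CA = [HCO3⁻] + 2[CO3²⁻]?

CA = 2.21 mmol/kg

CA = [HCO3⁻] + 2[CO3²⁻] = (α₁ + 2α₂)·DIC
At pH 8.05: [H⁺]/K1 = 10^-2.00 = 0.010000, K2/[H⁺] = 10^-1.11 = 0.077625
α₁ = 1/(1 + 0.010000 + 0.077625) = 1/1.0876 = 0.9194; α₂ = α₁·K2/[H⁺] = 0.07137
α₁ + 2α₂ = 1.0622
CA = 1.0622 × 2.08 = 2.21 mmol/kg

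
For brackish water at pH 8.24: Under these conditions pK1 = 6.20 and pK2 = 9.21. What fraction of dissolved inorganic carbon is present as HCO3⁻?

α₁ = 0.896

α₁ = 1 / (1 + [H⁺]/K1 + K2/[H⁺]) = 1 / (1 + 10^-2.04 + 10^-0.97)
   = 1 / (1 + 0.0091201 + 0.10715) = 1/1.1163 = 0.8958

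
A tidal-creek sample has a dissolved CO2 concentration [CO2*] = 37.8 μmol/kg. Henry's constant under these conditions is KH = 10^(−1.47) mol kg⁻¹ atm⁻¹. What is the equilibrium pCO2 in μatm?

KH = 10^(−1.47) = 3.388×10^-2 mol kg⁻¹ atm⁻¹
pCO2 = [CO2*]/KH = 37.8×10^-6 / 3.388×10^-2 = 1.12×10^-3 atm = 1120 μatm

pCO2 = 1120 μatm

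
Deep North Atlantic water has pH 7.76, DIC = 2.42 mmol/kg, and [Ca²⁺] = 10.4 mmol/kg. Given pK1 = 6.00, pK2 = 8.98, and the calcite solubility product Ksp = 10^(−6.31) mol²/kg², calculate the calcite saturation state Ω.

Ω = 2.87

α₂ = 1 / (1 + [H⁺]/K2 + [H⁺]²/(K1K2)) = 1 / (1 + 10^+1.22 + 10^-0.54)
   = 1 / (1 + 16.596 + 0.28840) = 1/17.884 = 0.05592
[CO3²⁻] = α₂ × DIC = 0.05592 × 2.42 = 0.1353 mmol/kg
Ksp = 10^(−6.31) = 4.898×10^-7
Ω = [Ca²⁺][CO3²⁻]/Ksp = (10.4×10^-3)(1.353×10^-4) / 4.898×10^-7 = 2.87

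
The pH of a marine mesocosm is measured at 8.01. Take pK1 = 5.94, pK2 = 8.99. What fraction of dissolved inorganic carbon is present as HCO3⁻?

α₁ = 0.898

α₁ = 1 / (1 + [H⁺]/K1 + K2/[H⁺]) = 1 / (1 + 10^-2.07 + 10^-0.98)
   = 1 / (1 + 0.0085114 + 0.10471) = 1/1.1132 = 0.8983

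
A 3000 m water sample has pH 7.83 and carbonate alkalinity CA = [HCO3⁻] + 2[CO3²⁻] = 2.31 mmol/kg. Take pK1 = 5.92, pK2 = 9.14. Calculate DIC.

DIC = 2.23 mmol/kg

CA = [HCO3⁻] + 2[CO3²⁻] = (α₁ + 2α₂)·DIC
At pH 7.83: [H⁺]/K1 = 10^-1.91 = 0.012303, K2/[H⁺] = 10^-1.31 = 0.048978
α₁ = 1/(1 + 0.012303 + 0.048978) = 1/1.0613 = 0.9423; α₂ = α₁·K2/[H⁺] = 0.04615
α₁ + 2α₂ = 1.0346
DIC = CA / (α₁ + 2α₂) = 2.31 / 1.0346 = 2.23 mmol/kg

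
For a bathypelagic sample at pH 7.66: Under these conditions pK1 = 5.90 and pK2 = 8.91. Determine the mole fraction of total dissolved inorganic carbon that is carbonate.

α₂ = 1 / (1 + [H⁺]/K2 + [H⁺]²/(K1K2)) = 1 / (1 + 10^+1.25 + 10^-0.51)
   = 1 / (1 + 17.783 + 0.30903) = 1/19.092 = 0.05238

α₂ = 0.0524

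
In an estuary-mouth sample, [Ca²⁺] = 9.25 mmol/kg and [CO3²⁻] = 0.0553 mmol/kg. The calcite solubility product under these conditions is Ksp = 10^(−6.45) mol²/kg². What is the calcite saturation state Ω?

Ω = 1.44

Ksp = 10^(−6.45) = 3.548×10^-7
Ω = [Ca²⁺][CO3²⁻]/Ksp = (9.25×10^-3)(0.0553×10^-3) / 3.548×10^-7 = 1.44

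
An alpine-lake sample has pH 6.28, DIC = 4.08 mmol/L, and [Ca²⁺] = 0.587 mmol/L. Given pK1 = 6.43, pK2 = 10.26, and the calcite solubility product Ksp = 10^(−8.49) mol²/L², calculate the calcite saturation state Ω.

Ω = 0.0321

α₂ = 1 / (1 + [H⁺]/K2 + [H⁺]²/(K1K2)) = 1 / (1 + 10^+3.98 + 10^+4.13)
   = 1 / (1 + 9549.9 + 1.3490×10^4) = 1/2.3041×10^4 = 4.340×10^-5
[CO3²⁻] = α₂ × DIC = 4.340×10^-5 × 4.08 = 0.0001771 mmol/L = 0.1771 μmol/L
Ksp = 10^(−8.49) = 3.236×10^-9
Ω = [Ca²⁺][CO3²⁻]/Ksp = (0.587×10^-3)(1.771×10^-7) / 3.236×10^-9 = 0.0321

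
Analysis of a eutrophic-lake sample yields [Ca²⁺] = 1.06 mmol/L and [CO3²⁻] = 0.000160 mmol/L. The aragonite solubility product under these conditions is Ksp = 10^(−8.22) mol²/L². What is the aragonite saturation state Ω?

Ksp = 10^(−8.22) = 6.026×10^-9
Ω = [Ca²⁺][CO3²⁻]/Ksp = (1.06×10^-3)(0.000160×10^-3) / 6.026×10^-9 = 0.0281

Ω = 0.0281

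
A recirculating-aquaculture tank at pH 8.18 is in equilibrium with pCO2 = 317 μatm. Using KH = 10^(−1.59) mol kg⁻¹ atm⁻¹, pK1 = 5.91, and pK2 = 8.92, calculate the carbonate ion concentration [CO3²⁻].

[CO2*] = KH · pCO2 = 10^(−1.59) × 317×10^-6 = 8.148×10^-6 mol/kg
α₀ = 1/(1 + K1/[H⁺] + K1K2/[H⁺]²) = 1/(1 + 10^+2.27 + 10^+1.53) = 0.004523
DIC = [CO2*]/α₀ = 8.148×10^-6 / 0.004523 = 1.802 mmol/kg
[CO3²⁻] = α₂·DIC; α₂ = 0.1533, so [CO3²⁻] = 0.1533 × 1.802 = 0.276 mmol/kg

[CO3²⁻] = 0.276 mmol/kg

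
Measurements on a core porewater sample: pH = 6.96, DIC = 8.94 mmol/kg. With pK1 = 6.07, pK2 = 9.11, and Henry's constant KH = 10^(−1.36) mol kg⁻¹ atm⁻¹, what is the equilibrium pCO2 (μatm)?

pCO2 = 2.32×10^4 μatm

α₀ = 1 / (1 + K1/[H⁺] + K1K2/[H⁺]²) = 1 / (1 + 10^+0.89 + 10^-1.26)
   = 1 / (1 + 7.7625 + 0.054954) = 1/8.8174 = 0.1134
[CO2*] = α₀ × DIC = 0.1134 × 8.94 = 1.014 mmol/kg
pCO2 = [CO2*]/KH = 1.014×10^-3 / 4.365×10^-2 = 2.32×10^4 μatm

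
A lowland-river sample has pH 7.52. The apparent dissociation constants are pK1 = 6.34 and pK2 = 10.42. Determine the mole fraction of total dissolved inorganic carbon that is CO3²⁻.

α₂ = 0.00118

α₂ = 1 / (1 + [H⁺]/K2 + [H⁺]²/(K1K2)) = 1 / (1 + 10^+2.90 + 10^+1.72)
   = 1 / (1 + 794.33 + 52.481) = 1/847.81 = 0.001180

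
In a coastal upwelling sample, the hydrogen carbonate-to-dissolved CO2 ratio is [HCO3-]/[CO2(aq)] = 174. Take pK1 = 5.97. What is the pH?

pH = 8.21

From K1 = [H⁺][HCO3-]/[CO2(aq)]:  pH = pK1 + log₁₀([HCO3-]/[CO2(aq)])
log₁₀(174) = +2.241
pH = 5.97 + (+2.241) = 8.21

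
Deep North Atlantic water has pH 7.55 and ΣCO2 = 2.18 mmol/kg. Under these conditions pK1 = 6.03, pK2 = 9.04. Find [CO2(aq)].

[CO2*] = 0.0620 mmol/kg

α₀ = 1 / (1 + K1/[H⁺] + K1K2/[H⁺]²) = 1 / (1 + 10^+1.52 + 10^+0.03)
   = 1 / (1 + 33.113 + 1.0715) = 1/35.185 = 0.02842
[CO2*] = α₀ × DIC = 0.02842 × 2.18 = 0.0620 mmol/kg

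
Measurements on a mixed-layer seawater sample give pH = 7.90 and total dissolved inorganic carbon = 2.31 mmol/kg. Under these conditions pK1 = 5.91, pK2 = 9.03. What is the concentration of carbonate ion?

[CO3²⁻] = 0.158 mmol/kg

α₂ = 1 / (1 + [H⁺]/K2 + [H⁺]²/(K1K2)) = 1 / (1 + 10^+1.13 + 10^-0.86)
   = 1 / (1 + 13.490 + 0.13804) = 1/14.628 = 0.06836
[CO3²⁻] = α₂ × DIC = 0.06836 × 2.31 = 0.158 mmol/kg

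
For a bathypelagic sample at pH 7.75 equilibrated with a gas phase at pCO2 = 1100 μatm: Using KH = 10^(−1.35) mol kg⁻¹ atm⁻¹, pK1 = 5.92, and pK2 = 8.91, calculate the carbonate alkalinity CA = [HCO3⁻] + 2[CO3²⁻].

CA = 3.78 mmol/kg

[CO2*] = KH · pCO2 = 10^(−1.35) × 1100×10^-6 = 4.914×10^-5 mol/kg
α₀ = 1/(1 + K1/[H⁺] + K1K2/[H⁺]²) = 1/(1 + 10^+1.83 + 10^+0.67) = 0.01365
DIC = [CO2*]/α₀ = 4.914×10^-5 / 0.01365 = 3.601 mmol/kg
CA = (α₁ + 2α₂)·DIC = (0.9225 + 2×0.06382) × 3.601 = 3.78 mmol/kg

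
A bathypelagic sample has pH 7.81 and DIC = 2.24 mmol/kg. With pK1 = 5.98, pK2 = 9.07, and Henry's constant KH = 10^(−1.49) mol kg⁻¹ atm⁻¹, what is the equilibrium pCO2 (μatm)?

pCO2 = 957 μatm

α₀ = 1 / (1 + K1/[H⁺] + K1K2/[H⁺]²) = 1 / (1 + 10^+1.83 + 10^+0.57)
   = 1 / (1 + 67.608 + 3.7154) = 1/72.324 = 0.01383
[CO2*] = α₀ × DIC = 0.01383 × 2.24 = 0.03097 mmol/kg
pCO2 = [CO2*]/KH = 3.097×10^-5 / 3.236×10^-2 = 957 μatm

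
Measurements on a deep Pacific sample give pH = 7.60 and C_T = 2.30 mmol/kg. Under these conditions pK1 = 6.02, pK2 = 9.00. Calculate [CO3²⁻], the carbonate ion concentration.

α₂ = 1 / (1 + [H⁺]/K2 + [H⁺]²/(K1K2)) = 1 / (1 + 10^+1.40 + 10^-0.18)
   = 1 / (1 + 25.119 + 0.66069) = 1/26.780 = 0.03734
[CO3²⁻] = α₂ × DIC = 0.03734 × 2.30 = 0.0859 mmol/kg

[CO3²⁻] = 0.0859 mmol/kg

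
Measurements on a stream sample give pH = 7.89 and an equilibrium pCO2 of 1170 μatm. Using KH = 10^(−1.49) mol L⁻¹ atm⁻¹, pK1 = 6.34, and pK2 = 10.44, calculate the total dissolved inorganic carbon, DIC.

DIC = 1.38 mmol/L

[CO2*] = KH · pCO2 = 10^(−1.49) × 1170×10^-6 = 3.786×10^-5 mol/L
α₀ = 1/(1 + K1/[H⁺] + K1K2/[H⁺]²) = 1/(1 + 10^+1.55 + 10^-1.00) = 0.02734
DIC = [CO2*]/α₀ = 3.786×10^-5 / 0.02734 = 1.38 mmol/L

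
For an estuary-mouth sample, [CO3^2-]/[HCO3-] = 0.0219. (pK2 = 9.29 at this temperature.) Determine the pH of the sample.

pH = 7.63

From K2 = [H⁺][CO3^2-]/[HCO3-]:  pH = pK2 + log₁₀([CO3^2-]/[HCO3-])
log₁₀(0.0219) = -1.660
pH = 9.29 + (-1.660) = 7.63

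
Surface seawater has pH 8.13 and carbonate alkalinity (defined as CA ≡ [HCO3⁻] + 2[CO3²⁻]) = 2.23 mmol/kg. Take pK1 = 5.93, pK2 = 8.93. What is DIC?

CA = [HCO3⁻] + 2[CO3²⁻] = (α₁ + 2α₂)·DIC
At pH 8.13: [H⁺]/K1 = 10^-2.20 = 0.0063096, K2/[H⁺] = 10^-0.80 = 0.15849
α₁ = 1/(1 + 0.0063096 + 0.15849) = 1/1.1648 = 0.8585; α₂ = α₁·K2/[H⁺] = 0.1361
α₁ + 2α₂ = 1.1306
DIC = CA / (α₁ + 2α₂) = 2.23 / 1.1306 = 1.97 mmol/kg

DIC = 1.97 mmol/kg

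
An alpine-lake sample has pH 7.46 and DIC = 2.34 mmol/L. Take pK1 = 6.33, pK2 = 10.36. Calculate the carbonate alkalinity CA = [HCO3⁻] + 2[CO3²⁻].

CA = 2.18 mmol/L

CA = [HCO3⁻] + 2[CO3²⁻] = (α₁ + 2α₂)·DIC
At pH 7.46: [H⁺]/K1 = 10^-1.13 = 0.074131, K2/[H⁺] = 10^-2.90 = 0.0012589
α₁ = 1/(1 + 0.074131 + 0.0012589) = 1/1.0754 = 0.9299; α₂ = α₁·K2/[H⁺] = 0.001171
α₁ + 2α₂ = 0.9322
CA = 0.9322 × 2.34 = 2.18 mmol/L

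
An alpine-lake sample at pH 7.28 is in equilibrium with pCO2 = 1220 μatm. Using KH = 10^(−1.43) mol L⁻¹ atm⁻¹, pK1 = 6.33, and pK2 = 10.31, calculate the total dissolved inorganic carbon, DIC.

[CO2*] = KH · pCO2 = 10^(−1.43) × 1220×10^-6 = 4.533×10^-5 mol/L
α₀ = 1/(1 + K1/[H⁺] + K1K2/[H⁺]²) = 1/(1 + 10^+0.95 + 10^-2.08) = 0.1008
DIC = [CO2*]/α₀ = 4.533×10^-5 / 0.1008 = 0.450 mmol/L

DIC = 0.450 mmol/L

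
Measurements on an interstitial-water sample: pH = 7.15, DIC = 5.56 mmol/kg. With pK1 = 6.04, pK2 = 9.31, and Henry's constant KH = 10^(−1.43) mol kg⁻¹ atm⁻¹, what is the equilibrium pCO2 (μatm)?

α₀ = 1 / (1 + K1/[H⁺] + K1K2/[H⁺]²) = 1 / (1 + 10^+1.11 + 10^-1.05)
   = 1 / (1 + 12.882 + 0.089125) = 1/13.972 = 0.07157
[CO2*] = α₀ × DIC = 0.07157 × 5.56 = 0.3979 mmol/kg
pCO2 = [CO2*]/KH = 3.979×10^-4 / 3.715×10^-2 = 1.07×10^4 μatm

pCO2 = 1.07×10^4 μatm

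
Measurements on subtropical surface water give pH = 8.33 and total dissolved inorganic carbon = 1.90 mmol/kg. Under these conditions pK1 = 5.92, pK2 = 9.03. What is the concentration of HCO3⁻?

α₁ = 1 / (1 + [H⁺]/K1 + K2/[H⁺]) = 1 / (1 + 10^-2.41 + 10^-0.70)
   = 1 / (1 + 0.0038905 + 0.19953) = 1/1.2034 = 0.8310
[HCO3⁻] = α₁ × DIC = 0.8310 × 1.90 = 1.58 mmol/kg

[HCO3⁻] = 1.58 mmol/kg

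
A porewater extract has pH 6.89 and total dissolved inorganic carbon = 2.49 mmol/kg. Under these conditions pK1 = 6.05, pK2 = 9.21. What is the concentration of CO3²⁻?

α₂ = 1 / (1 + [H⁺]/K2 + [H⁺]²/(K1K2)) = 1 / (1 + 10^+2.32 + 10^+1.48)
   = 1 / (1 + 208.93 + 30.200) = 1/240.13 = 0.004164
[CO3²⁻] = α₂ × DIC = 0.004164 × 2.49 = 0.0104 mmol/kg = 10.4 μmol/kg

[CO3²⁻] = 10.4 μmol/kg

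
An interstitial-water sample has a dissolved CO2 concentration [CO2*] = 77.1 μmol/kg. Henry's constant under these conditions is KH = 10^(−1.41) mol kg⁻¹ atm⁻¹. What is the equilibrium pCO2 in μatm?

pCO2 = 1980 μatm

KH = 10^(−1.41) = 3.890×10^-2 mol kg⁻¹ atm⁻¹
pCO2 = [CO2*]/KH = 77.1×10^-6 / 3.890×10^-2 = 1.98×10^-3 atm = 1980 μatm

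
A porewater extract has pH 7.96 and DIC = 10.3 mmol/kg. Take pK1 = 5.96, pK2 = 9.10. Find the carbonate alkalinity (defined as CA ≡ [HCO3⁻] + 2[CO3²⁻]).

CA = [HCO3⁻] + 2[CO3²⁻] = (α₁ + 2α₂)·DIC
At pH 7.96: [H⁺]/K1 = 10^-2.00 = 0.010000, K2/[H⁺] = 10^-1.14 = 0.072444
α₁ = 1/(1 + 0.010000 + 0.072444) = 1/1.0824 = 0.9238; α₂ = α₁·K2/[H⁺] = 0.06693
α₁ + 2α₂ = 1.0577
CA = 1.0577 × 10.3 = 10.9 mmol/kg

CA = 10.9 mmol/kg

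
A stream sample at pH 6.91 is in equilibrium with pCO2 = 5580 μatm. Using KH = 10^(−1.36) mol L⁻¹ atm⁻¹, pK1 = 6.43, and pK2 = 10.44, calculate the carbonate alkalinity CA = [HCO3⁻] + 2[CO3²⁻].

CA = 0.736 mmol/L

[CO2*] = KH · pCO2 = 10^(−1.36) × 5580×10^-6 = 2.436×10^-4 mol/L
α₀ = 1/(1 + K1/[H⁺] + K1K2/[H⁺]²) = 1/(1 + 10^+0.48 + 10^-3.05) = 0.2487
DIC = [CO2*]/α₀ = 2.436×10^-4 / 0.2487 = 0.9794 mmol/L
CA = (α₁ + 2α₂)·DIC = (0.7511 + 2×0.0002217) × 0.9794 = 0.736 mmol/L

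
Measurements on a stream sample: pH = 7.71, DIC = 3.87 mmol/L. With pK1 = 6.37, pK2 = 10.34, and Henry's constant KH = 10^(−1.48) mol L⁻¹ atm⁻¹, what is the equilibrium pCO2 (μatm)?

pCO2 = 5100 μatm

α₀ = 1 / (1 + K1/[H⁺] + K1K2/[H⁺]²) = 1 / (1 + 10^+1.34 + 10^-1.29)
   = 1 / (1 + 21.878 + 0.051286) = 1/22.929 = 0.04361
[CO2*] = α₀ × DIC = 0.04361 × 3.87 = 0.1688 mmol/L
pCO2 = [CO2*]/KH = 1.688×10^-4 / 3.311×10^-2 = 5100 μatm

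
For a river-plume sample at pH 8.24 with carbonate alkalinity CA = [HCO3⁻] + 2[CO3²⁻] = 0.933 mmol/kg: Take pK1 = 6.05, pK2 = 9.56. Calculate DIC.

DIC = 0.898 mmol/kg

CA = [HCO3⁻] + 2[CO3²⁻] = (α₁ + 2α₂)·DIC
At pH 8.24: [H⁺]/K1 = 10^-2.19 = 0.0064565, K2/[H⁺] = 10^-1.32 = 0.047863
α₁ = 1/(1 + 0.0064565 + 0.047863) = 1/1.0543 = 0.9485; α₂ = α₁·K2/[H⁺] = 0.04540
α₁ + 2α₂ = 1.0393
DIC = CA / (α₁ + 2α₂) = 0.933 / 1.0393 = 0.898 mmol/kg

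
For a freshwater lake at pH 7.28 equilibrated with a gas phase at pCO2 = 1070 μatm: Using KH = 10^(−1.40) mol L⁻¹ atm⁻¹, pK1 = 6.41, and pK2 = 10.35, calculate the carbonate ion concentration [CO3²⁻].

[CO2*] = KH · pCO2 = 10^(−1.40) × 1070×10^-6 = 4.260×10^-5 mol/L
α₀ = 1/(1 + K1/[H⁺] + K1K2/[H⁺]²) = 1/(1 + 10^+0.87 + 10^-2.20) = 0.1188
DIC = [CO2*]/α₀ = 4.260×10^-5 / 0.1188 = 0.3586 mmol/L
[CO3²⁻] = α₂·DIC; α₂ = 0.0007494, so [CO3²⁻] = 0.0007494 × 0.3586 = 0.000269 mmol/L = 0.269 μmol/L

[CO3²⁻] = 0.269 μmol/L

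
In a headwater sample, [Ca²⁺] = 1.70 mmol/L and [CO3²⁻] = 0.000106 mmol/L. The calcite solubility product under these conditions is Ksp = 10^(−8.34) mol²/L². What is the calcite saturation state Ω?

Ksp = 10^(−8.34) = 4.571×10^-9
Ω = [Ca²⁺][CO3²⁻]/Ksp = (1.70×10^-3)(0.000106×10^-3) / 4.571×10^-9 = 0.0394

Ω = 0.0394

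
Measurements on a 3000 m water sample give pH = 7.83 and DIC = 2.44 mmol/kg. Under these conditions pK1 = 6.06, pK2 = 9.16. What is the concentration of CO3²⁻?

α₂ = 1 / (1 + [H⁺]/K2 + [H⁺]²/(K1K2)) = 1 / (1 + 10^+1.33 + 10^-0.44)
   = 1 / (1 + 21.380 + 0.36308) = 1/22.743 = 0.04397
[CO3²⁻] = α₂ × DIC = 0.04397 × 2.44 = 0.107 mmol/kg

[CO3²⁻] = 0.107 mmol/kg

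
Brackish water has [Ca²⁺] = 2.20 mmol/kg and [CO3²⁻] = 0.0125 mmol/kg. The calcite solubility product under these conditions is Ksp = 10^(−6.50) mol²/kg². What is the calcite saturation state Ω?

Ω = 0.0870

Ksp = 10^(−6.50) = 3.162×10^-7
Ω = [Ca²⁺][CO3²⁻]/Ksp = (2.20×10^-3)(0.0125×10^-3) / 3.162×10^-7 = 0.0870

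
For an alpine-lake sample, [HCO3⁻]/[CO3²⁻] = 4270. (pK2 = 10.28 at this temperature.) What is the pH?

pH = 6.65

From K2 = [H⁺][CO3²⁻]/[HCO3⁻]:  pH = pK2 − log₁₀([HCO3⁻]/[CO3²⁻])
log₁₀(4270) = +3.630
pH = 10.28 − (+3.630) = 6.65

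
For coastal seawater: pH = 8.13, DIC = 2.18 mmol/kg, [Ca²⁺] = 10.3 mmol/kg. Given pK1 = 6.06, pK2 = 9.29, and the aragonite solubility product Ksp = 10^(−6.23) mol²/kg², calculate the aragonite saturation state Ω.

α₂ = 1 / (1 + [H⁺]/K2 + [H⁺]²/(K1K2)) = 1 / (1 + 10^+1.16 + 10^-0.91)
   = 1 / (1 + 14.454 + 0.12303) = 1/15.577 = 0.06420
[CO3²⁻] = α₂ × DIC = 0.06420 × 2.18 = 0.1399 mmol/kg
Ksp = 10^(−6.23) = 5.888×10^-7
Ω = [Ca²⁺][CO3²⁻]/Ksp = (10.3×10^-3)(1.399×10^-4) / 5.888×10^-7 = 2.45

Ω = 2.45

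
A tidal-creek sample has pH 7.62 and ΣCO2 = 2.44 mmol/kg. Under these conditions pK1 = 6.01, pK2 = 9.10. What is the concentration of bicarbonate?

α₁ = 1 / (1 + [H⁺]/K1 + K2/[H⁺]) = 1 / (1 + 10^-1.61 + 10^-1.48)
   = 1 / (1 + 0.024547 + 0.033113) = 1/1.0577 = 0.9455
[HCO3⁻] = α₁ × DIC = 0.9455 × 2.44 = 2.31 mmol/kg

[HCO3⁻] = 2.31 mmol/kg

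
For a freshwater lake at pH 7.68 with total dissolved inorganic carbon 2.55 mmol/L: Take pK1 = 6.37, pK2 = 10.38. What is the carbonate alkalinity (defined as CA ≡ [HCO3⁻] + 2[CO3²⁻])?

CA = [HCO3⁻] + 2[CO3²⁻] = (α₁ + 2α₂)·DIC
At pH 7.68: [H⁺]/K1 = 10^-1.31 = 0.048978, K2/[H⁺] = 10^-2.70 = 0.0019953
α₁ = 1/(1 + 0.048978 + 0.0019953) = 1/1.0510 = 0.9515; α₂ = α₁·K2/[H⁺] = 0.001898
α₁ + 2α₂ = 0.9553
CA = 0.9553 × 2.55 = 2.44 mmol/L

CA = 2.44 mmol/L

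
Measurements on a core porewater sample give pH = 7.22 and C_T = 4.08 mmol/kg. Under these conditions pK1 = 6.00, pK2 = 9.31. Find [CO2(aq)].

α₀ = 1 / (1 + K1/[H⁺] + K1K2/[H⁺]²) = 1 / (1 + 10^+1.22 + 10^-0.87)
   = 1 / (1 + 16.596 + 0.13490) = 1/17.731 = 0.05640
[CO2*] = α₀ × DIC = 0.05640 × 4.08 = 0.230 mmol/kg

[CO2*] = 0.230 mmol/kg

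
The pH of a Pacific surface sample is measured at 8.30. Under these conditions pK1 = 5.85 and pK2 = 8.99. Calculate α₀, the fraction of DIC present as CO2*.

α₀ = 0.00294

α₀ = 1 / (1 + K1/[H⁺] + K1K2/[H⁺]²) = 1 / (1 + 10^+2.45 + 10^+1.76)
   = 1 / (1 + 281.84 + 57.544) = 1/340.38 = 0.002938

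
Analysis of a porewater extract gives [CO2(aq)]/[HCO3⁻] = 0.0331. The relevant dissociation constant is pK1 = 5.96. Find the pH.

pH = 7.44

From K1 = [H⁺][HCO3⁻]/[CO2(aq)]:  pH = pK1 − log₁₀([CO2(aq)]/[HCO3⁻])
log₁₀(0.0331) = -1.480
pH = 5.96 − (-1.480) = 7.44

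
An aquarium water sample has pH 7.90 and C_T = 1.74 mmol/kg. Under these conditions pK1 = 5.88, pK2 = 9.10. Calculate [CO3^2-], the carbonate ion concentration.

[CO3²⁻] = 0.102 mmol/kg

α₂ = 1 / (1 + [H⁺]/K2 + [H⁺]²/(K1K2)) = 1 / (1 + 10^+1.20 + 10^-0.82)
   = 1 / (1 + 15.849 + 0.15136) = 1/17.000 = 0.05882
[CO3²⁻] = α₂ × DIC = 0.05882 × 1.74 = 0.102 mmol/kg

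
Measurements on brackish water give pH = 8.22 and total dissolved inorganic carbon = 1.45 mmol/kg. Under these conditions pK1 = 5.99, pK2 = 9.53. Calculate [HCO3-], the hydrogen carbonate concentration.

[HCO3⁻] = 1.37 mmol/kg

α₁ = 1 / (1 + [H⁺]/K1 + K2/[H⁺]) = 1 / (1 + 10^-2.23 + 10^-1.31)
   = 1 / (1 + 0.0058884 + 0.048978) = 1/1.0549 = 0.9480
[HCO3⁻] = α₁ × DIC = 0.9480 × 1.45 = 1.37 mmol/kg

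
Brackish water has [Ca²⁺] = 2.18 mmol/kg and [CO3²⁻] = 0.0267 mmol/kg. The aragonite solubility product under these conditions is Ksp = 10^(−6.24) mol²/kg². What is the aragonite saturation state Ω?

Ksp = 10^(−6.24) = 5.754×10^-7
Ω = [Ca²⁺][CO3²⁻]/Ksp = (2.18×10^-3)(0.0267×10^-3) / 5.754×10^-7 = 0.101

Ω = 0.101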